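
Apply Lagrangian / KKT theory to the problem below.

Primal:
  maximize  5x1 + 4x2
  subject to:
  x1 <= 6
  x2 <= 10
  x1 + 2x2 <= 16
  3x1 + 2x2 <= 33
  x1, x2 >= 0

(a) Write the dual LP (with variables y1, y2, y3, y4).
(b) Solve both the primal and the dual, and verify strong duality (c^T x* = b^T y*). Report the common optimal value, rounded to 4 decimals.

The standard primal-dual pair for 'max c^T x s.t. A x <= b, x >= 0' is:
  Dual:  min b^T y  s.t.  A^T y >= c,  y >= 0.

So the dual LP is:
  minimize  6y1 + 10y2 + 16y3 + 33y4
  subject to:
    y1 + y3 + 3y4 >= 5
    y2 + 2y3 + 2y4 >= 4
    y1, y2, y3, y4 >= 0

Solving the primal: x* = (6, 5).
  primal value c^T x* = 50.
Solving the dual: y* = (3, 0, 2, 0).
  dual value b^T y* = 50.
Strong duality: c^T x* = b^T y*. Confirmed.

50


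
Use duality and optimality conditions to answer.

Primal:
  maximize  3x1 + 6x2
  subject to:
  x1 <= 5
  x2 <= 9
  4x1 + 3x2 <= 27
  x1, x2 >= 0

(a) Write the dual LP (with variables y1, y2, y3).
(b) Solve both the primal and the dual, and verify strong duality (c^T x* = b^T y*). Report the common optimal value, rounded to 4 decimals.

The standard primal-dual pair for 'max c^T x s.t. A x <= b, x >= 0' is:
  Dual:  min b^T y  s.t.  A^T y >= c,  y >= 0.

So the dual LP is:
  minimize  5y1 + 9y2 + 27y3
  subject to:
    y1 + 4y3 >= 3
    y2 + 3y3 >= 6
    y1, y2, y3 >= 0

Solving the primal: x* = (0, 9).
  primal value c^T x* = 54.
Solving the dual: y* = (0, 0, 2).
  dual value b^T y* = 54.
Strong duality: c^T x* = b^T y*. Confirmed.

54


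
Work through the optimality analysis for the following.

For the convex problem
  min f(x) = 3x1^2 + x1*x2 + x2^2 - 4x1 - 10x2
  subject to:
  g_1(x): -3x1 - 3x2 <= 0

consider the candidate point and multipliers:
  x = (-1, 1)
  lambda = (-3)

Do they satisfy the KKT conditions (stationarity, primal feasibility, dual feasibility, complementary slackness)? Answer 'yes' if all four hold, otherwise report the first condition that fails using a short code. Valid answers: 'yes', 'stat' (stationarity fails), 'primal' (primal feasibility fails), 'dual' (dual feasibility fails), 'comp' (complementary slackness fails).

Gradient of f: grad f(x) = Q x + c = (-9, -9)
Constraint values g_i(x) = a_i^T x - b_i:
  g_1((-1, 1)) = 0
Stationarity residual: grad f(x) + sum_i lambda_i a_i = (0, 0)
  -> stationarity OK
Primal feasibility (all g_i <= 0): OK
Dual feasibility (all lambda_i >= 0): FAILS
Complementary slackness (lambda_i * g_i(x) = 0 for all i): OK

Verdict: the first failing condition is dual_feasibility -> dual.

dual


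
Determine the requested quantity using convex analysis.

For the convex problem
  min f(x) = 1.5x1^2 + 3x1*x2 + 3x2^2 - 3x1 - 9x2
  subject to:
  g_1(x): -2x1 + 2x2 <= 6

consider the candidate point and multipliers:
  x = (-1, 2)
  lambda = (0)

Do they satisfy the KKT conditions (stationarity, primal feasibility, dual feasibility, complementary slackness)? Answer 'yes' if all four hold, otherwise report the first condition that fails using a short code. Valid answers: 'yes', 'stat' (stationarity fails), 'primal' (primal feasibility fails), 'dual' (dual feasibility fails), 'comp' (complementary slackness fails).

Gradient of f: grad f(x) = Q x + c = (0, 0)
Constraint values g_i(x) = a_i^T x - b_i:
  g_1((-1, 2)) = 0
Stationarity residual: grad f(x) + sum_i lambda_i a_i = (0, 0)
  -> stationarity OK
Primal feasibility (all g_i <= 0): OK
Dual feasibility (all lambda_i >= 0): OK
Complementary slackness (lambda_i * g_i(x) = 0 for all i): OK

Verdict: yes, KKT holds.

yes


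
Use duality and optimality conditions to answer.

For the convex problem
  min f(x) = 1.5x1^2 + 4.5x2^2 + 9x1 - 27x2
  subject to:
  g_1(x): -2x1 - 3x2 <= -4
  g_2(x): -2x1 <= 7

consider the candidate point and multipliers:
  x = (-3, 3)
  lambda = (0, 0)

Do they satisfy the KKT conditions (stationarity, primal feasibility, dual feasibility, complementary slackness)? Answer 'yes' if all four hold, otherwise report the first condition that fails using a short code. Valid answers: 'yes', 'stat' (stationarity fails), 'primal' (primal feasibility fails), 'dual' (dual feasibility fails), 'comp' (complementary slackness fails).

Gradient of f: grad f(x) = Q x + c = (0, 0)
Constraint values g_i(x) = a_i^T x - b_i:
  g_1((-3, 3)) = 1
  g_2((-3, 3)) = -1
Stationarity residual: grad f(x) + sum_i lambda_i a_i = (0, 0)
  -> stationarity OK
Primal feasibility (all g_i <= 0): FAILS
Dual feasibility (all lambda_i >= 0): OK
Complementary slackness (lambda_i * g_i(x) = 0 for all i): OK

Verdict: the first failing condition is primal_feasibility -> primal.

primal


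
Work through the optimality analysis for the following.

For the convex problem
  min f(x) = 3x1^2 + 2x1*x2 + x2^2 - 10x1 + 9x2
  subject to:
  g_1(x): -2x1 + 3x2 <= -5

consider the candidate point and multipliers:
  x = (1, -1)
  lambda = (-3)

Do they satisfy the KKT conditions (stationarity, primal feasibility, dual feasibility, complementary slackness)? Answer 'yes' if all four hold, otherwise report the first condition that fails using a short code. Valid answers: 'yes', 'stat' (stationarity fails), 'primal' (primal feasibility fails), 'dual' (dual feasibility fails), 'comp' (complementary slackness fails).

Gradient of f: grad f(x) = Q x + c = (-6, 9)
Constraint values g_i(x) = a_i^T x - b_i:
  g_1((1, -1)) = 0
Stationarity residual: grad f(x) + sum_i lambda_i a_i = (0, 0)
  -> stationarity OK
Primal feasibility (all g_i <= 0): OK
Dual feasibility (all lambda_i >= 0): FAILS
Complementary slackness (lambda_i * g_i(x) = 0 for all i): OK

Verdict: the first failing condition is dual_feasibility -> dual.

dual


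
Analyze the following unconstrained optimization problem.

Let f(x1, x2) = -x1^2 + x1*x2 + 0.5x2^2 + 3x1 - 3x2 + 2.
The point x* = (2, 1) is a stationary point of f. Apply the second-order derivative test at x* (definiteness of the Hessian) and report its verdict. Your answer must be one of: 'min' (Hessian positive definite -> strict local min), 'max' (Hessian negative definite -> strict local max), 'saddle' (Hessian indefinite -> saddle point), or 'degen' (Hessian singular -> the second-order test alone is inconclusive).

Compute the Hessian H = grad^2 f:
  H = [[-2, 1], [1, 1]]
Verify stationarity: grad f(x*) = H x* + g = (0, 0).
Eigenvalues of H: -2.3028, 1.3028.
Eigenvalues have mixed signs, so H is indefinite -> x* is a saddle point.

saddle


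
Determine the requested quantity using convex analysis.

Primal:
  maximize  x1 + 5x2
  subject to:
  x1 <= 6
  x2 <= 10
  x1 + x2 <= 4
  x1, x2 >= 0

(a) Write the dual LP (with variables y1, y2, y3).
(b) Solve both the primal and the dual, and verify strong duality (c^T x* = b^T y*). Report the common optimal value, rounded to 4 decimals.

The standard primal-dual pair for 'max c^T x s.t. A x <= b, x >= 0' is:
  Dual:  min b^T y  s.t.  A^T y >= c,  y >= 0.

So the dual LP is:
  minimize  6y1 + 10y2 + 4y3
  subject to:
    y1 + y3 >= 1
    y2 + y3 >= 5
    y1, y2, y3 >= 0

Solving the primal: x* = (0, 4).
  primal value c^T x* = 20.
Solving the dual: y* = (0, 0, 5).
  dual value b^T y* = 20.
Strong duality: c^T x* = b^T y*. Confirmed.

20


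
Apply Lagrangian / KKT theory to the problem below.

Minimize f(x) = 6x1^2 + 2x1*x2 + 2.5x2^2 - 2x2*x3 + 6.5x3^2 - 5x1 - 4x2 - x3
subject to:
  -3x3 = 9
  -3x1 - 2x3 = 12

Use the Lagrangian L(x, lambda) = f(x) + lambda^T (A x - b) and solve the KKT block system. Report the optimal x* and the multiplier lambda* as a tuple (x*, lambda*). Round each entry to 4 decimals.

Form the Lagrangian:
  L(x, lambda) = (1/2) x^T Q x + c^T x + lambda^T (A x - b)
Stationarity (grad_x L = 0): Q x + c + A^T lambda = 0.
Primal feasibility: A x = b.

This gives the KKT block system:
  [ Q   A^T ] [ x     ]   [-c ]
  [ A    0  ] [ lambda ] = [ b ]

Solving the linear system:
  x*      = (-2, 0.4, -3)
  lambda* = (-7.3333, -9.4)
  f(x*)   = 95.1

x* = (-2, 0.4, -3), lambda* = (-7.3333, -9.4)


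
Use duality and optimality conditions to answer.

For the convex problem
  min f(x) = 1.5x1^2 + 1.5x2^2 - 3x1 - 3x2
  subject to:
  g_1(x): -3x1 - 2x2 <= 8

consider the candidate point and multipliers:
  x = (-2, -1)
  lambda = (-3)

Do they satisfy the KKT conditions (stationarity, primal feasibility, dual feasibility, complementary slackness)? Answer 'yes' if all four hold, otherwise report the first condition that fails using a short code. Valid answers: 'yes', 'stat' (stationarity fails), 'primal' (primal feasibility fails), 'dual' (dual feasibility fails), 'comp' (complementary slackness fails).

Gradient of f: grad f(x) = Q x + c = (-9, -6)
Constraint values g_i(x) = a_i^T x - b_i:
  g_1((-2, -1)) = 0
Stationarity residual: grad f(x) + sum_i lambda_i a_i = (0, 0)
  -> stationarity OK
Primal feasibility (all g_i <= 0): OK
Dual feasibility (all lambda_i >= 0): FAILS
Complementary slackness (lambda_i * g_i(x) = 0 for all i): OK

Verdict: the first failing condition is dual_feasibility -> dual.

dual


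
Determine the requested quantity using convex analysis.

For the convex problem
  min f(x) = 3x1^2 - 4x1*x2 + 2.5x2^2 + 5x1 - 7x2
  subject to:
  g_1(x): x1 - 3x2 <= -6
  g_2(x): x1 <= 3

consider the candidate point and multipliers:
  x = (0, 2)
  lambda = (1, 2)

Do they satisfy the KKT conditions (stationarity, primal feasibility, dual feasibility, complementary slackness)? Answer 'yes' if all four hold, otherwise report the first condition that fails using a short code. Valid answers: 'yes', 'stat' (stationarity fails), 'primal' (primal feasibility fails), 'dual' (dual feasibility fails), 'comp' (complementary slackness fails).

Gradient of f: grad f(x) = Q x + c = (-3, 3)
Constraint values g_i(x) = a_i^T x - b_i:
  g_1((0, 2)) = 0
  g_2((0, 2)) = -3
Stationarity residual: grad f(x) + sum_i lambda_i a_i = (0, 0)
  -> stationarity OK
Primal feasibility (all g_i <= 0): OK
Dual feasibility (all lambda_i >= 0): OK
Complementary slackness (lambda_i * g_i(x) = 0 for all i): FAILS

Verdict: the first failing condition is complementary_slackness -> comp.

comp


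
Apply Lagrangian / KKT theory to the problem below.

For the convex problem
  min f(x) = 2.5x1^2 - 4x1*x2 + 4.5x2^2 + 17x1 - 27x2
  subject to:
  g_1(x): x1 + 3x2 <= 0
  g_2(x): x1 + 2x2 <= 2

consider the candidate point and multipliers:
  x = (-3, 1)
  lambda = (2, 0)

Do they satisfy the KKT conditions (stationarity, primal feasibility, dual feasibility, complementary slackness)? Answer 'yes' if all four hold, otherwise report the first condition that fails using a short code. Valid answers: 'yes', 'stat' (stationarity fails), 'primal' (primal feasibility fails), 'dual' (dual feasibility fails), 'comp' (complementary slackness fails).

Gradient of f: grad f(x) = Q x + c = (-2, -6)
Constraint values g_i(x) = a_i^T x - b_i:
  g_1((-3, 1)) = 0
  g_2((-3, 1)) = -3
Stationarity residual: grad f(x) + sum_i lambda_i a_i = (0, 0)
  -> stationarity OK
Primal feasibility (all g_i <= 0): OK
Dual feasibility (all lambda_i >= 0): OK
Complementary slackness (lambda_i * g_i(x) = 0 for all i): OK

Verdict: yes, KKT holds.

yes


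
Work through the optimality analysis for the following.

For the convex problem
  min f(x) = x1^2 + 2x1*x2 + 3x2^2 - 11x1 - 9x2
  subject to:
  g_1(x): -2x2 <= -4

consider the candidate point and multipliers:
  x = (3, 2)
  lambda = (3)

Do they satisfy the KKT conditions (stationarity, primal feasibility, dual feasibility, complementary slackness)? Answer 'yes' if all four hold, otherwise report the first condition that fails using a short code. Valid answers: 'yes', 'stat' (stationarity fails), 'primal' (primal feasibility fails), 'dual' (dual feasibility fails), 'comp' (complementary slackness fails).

Gradient of f: grad f(x) = Q x + c = (-1, 9)
Constraint values g_i(x) = a_i^T x - b_i:
  g_1((3, 2)) = 0
Stationarity residual: grad f(x) + sum_i lambda_i a_i = (-1, 3)
  -> stationarity FAILS
Primal feasibility (all g_i <= 0): OK
Dual feasibility (all lambda_i >= 0): OK
Complementary slackness (lambda_i * g_i(x) = 0 for all i): OK

Verdict: the first failing condition is stationarity -> stat.

stat


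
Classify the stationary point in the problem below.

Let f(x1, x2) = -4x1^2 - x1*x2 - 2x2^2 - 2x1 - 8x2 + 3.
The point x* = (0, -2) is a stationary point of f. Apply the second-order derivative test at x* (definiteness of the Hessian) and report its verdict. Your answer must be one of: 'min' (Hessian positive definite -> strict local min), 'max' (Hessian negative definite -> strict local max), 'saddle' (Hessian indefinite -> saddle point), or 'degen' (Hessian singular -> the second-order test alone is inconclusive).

Compute the Hessian H = grad^2 f:
  H = [[-8, -1], [-1, -4]]
Verify stationarity: grad f(x*) = H x* + g = (0, 0).
Eigenvalues of H: -8.2361, -3.7639.
Both eigenvalues < 0, so H is negative definite -> x* is a strict local max.

max


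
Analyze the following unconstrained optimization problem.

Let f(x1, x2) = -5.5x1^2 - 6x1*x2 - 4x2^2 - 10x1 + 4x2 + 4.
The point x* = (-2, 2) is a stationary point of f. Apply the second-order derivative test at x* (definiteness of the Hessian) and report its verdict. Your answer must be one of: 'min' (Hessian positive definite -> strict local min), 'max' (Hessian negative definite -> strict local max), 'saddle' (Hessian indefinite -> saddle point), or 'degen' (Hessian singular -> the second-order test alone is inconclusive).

Compute the Hessian H = grad^2 f:
  H = [[-11, -6], [-6, -8]]
Verify stationarity: grad f(x*) = H x* + g = (0, 0).
Eigenvalues of H: -15.6847, -3.3153.
Both eigenvalues < 0, so H is negative definite -> x* is a strict local max.

max


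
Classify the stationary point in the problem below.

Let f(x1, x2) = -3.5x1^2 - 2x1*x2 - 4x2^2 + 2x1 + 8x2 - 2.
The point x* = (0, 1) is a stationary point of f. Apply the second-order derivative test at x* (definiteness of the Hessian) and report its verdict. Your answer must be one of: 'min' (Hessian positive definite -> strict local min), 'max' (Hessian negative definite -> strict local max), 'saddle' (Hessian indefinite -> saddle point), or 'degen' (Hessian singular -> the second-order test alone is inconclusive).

Compute the Hessian H = grad^2 f:
  H = [[-7, -2], [-2, -8]]
Verify stationarity: grad f(x*) = H x* + g = (0, 0).
Eigenvalues of H: -9.5616, -5.4384.
Both eigenvalues < 0, so H is negative definite -> x* is a strict local max.

max


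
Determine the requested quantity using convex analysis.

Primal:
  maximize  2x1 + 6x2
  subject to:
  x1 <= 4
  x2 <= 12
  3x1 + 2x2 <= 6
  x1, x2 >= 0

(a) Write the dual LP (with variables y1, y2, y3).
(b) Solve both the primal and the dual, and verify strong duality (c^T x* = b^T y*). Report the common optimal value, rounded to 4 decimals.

The standard primal-dual pair for 'max c^T x s.t. A x <= b, x >= 0' is:
  Dual:  min b^T y  s.t.  A^T y >= c,  y >= 0.

So the dual LP is:
  minimize  4y1 + 12y2 + 6y3
  subject to:
    y1 + 3y3 >= 2
    y2 + 2y3 >= 6
    y1, y2, y3 >= 0

Solving the primal: x* = (0, 3).
  primal value c^T x* = 18.
Solving the dual: y* = (0, 0, 3).
  dual value b^T y* = 18.
Strong duality: c^T x* = b^T y*. Confirmed.

18


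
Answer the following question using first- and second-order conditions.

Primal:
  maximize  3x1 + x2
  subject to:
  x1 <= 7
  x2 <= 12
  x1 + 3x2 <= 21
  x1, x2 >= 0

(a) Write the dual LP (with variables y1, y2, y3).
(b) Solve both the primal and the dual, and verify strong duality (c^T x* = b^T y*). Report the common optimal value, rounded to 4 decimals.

The standard primal-dual pair for 'max c^T x s.t. A x <= b, x >= 0' is:
  Dual:  min b^T y  s.t.  A^T y >= c,  y >= 0.

So the dual LP is:
  minimize  7y1 + 12y2 + 21y3
  subject to:
    y1 + y3 >= 3
    y2 + 3y3 >= 1
    y1, y2, y3 >= 0

Solving the primal: x* = (7, 4.6667).
  primal value c^T x* = 25.6667.
Solving the dual: y* = (2.6667, 0, 0.3333).
  dual value b^T y* = 25.6667.
Strong duality: c^T x* = b^T y*. Confirmed.

25.6667


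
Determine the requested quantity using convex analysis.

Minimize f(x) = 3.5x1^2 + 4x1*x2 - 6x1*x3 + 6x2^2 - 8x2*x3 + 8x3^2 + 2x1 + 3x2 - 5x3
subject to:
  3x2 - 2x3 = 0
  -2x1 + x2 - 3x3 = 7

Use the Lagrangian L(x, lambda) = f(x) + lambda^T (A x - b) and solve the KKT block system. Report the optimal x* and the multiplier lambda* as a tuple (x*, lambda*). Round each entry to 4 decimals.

Form the Lagrangian:
  L(x, lambda) = (1/2) x^T Q x + c^T x + lambda^T (A x - b)
Stationarity (grad_x L = 0): Q x + c + A^T lambda = 0.
Primal feasibility: A x = b.

This gives the KKT block system:
  [ Q   A^T ] [ x     ]   [-c ]
  [ A    0  ] [ lambda ] = [ b ]

Solving the linear system:
  x*      = (-2.0437, -0.8322, -1.2483)
  lambda* = (3.0824, -4.0725)
  f(x*)   = 14.0824

x* = (-2.0437, -0.8322, -1.2483), lambda* = (3.0824, -4.0725)


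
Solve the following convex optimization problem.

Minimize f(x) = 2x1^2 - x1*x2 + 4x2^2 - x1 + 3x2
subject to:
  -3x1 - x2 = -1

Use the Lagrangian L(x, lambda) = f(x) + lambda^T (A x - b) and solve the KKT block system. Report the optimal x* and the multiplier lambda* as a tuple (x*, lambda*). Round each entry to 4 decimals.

Form the Lagrangian:
  L(x, lambda) = (1/2) x^T Q x + c^T x + lambda^T (A x - b)
Stationarity (grad_x L = 0): Q x + c + A^T lambda = 0.
Primal feasibility: A x = b.

This gives the KKT block system:
  [ Q   A^T ] [ x     ]   [-c ]
  [ A    0  ] [ lambda ] = [ b ]

Solving the linear system:
  x*      = (0.4268, -0.2805)
  lambda* = (0.3293)
  f(x*)   = -0.4695

x* = (0.4268, -0.2805), lambda* = (0.3293)


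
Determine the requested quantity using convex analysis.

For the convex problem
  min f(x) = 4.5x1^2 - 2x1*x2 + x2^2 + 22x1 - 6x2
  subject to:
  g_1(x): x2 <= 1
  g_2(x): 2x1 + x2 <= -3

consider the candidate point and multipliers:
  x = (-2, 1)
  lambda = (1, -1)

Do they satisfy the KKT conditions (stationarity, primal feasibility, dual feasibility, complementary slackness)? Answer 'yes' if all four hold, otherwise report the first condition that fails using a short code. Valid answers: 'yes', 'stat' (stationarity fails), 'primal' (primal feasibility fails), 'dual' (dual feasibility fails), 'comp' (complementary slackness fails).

Gradient of f: grad f(x) = Q x + c = (2, 0)
Constraint values g_i(x) = a_i^T x - b_i:
  g_1((-2, 1)) = 0
  g_2((-2, 1)) = 0
Stationarity residual: grad f(x) + sum_i lambda_i a_i = (0, 0)
  -> stationarity OK
Primal feasibility (all g_i <= 0): OK
Dual feasibility (all lambda_i >= 0): FAILS
Complementary slackness (lambda_i * g_i(x) = 0 for all i): OK

Verdict: the first failing condition is dual_feasibility -> dual.

dual


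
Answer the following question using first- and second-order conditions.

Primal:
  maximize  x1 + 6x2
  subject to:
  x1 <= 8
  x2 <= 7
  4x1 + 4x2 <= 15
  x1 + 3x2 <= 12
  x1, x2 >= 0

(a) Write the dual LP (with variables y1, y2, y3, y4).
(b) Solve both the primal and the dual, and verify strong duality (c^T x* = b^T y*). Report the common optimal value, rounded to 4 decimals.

The standard primal-dual pair for 'max c^T x s.t. A x <= b, x >= 0' is:
  Dual:  min b^T y  s.t.  A^T y >= c,  y >= 0.

So the dual LP is:
  minimize  8y1 + 7y2 + 15y3 + 12y4
  subject to:
    y1 + 4y3 + y4 >= 1
    y2 + 4y3 + 3y4 >= 6
    y1, y2, y3, y4 >= 0

Solving the primal: x* = (0, 3.75).
  primal value c^T x* = 22.5.
Solving the dual: y* = (0, 0, 1.5, 0).
  dual value b^T y* = 22.5.
Strong duality: c^T x* = b^T y*. Confirmed.

22.5


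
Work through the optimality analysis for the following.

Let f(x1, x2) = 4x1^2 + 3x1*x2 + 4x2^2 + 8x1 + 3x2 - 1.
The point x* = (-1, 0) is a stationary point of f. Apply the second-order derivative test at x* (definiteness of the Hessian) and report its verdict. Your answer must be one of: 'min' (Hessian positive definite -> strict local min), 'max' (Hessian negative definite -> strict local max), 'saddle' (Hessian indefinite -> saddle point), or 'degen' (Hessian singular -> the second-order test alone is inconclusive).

Compute the Hessian H = grad^2 f:
  H = [[8, 3], [3, 8]]
Verify stationarity: grad f(x*) = H x* + g = (0, 0).
Eigenvalues of H: 5, 11.
Both eigenvalues > 0, so H is positive definite -> x* is a strict local min.

min


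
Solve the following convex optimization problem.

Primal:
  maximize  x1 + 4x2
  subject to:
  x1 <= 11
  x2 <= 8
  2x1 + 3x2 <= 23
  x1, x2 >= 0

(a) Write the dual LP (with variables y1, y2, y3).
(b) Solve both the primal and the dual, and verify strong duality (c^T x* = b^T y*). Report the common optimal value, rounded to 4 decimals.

The standard primal-dual pair for 'max c^T x s.t. A x <= b, x >= 0' is:
  Dual:  min b^T y  s.t.  A^T y >= c,  y >= 0.

So the dual LP is:
  minimize  11y1 + 8y2 + 23y3
  subject to:
    y1 + 2y3 >= 1
    y2 + 3y3 >= 4
    y1, y2, y3 >= 0

Solving the primal: x* = (0, 7.6667).
  primal value c^T x* = 30.6667.
Solving the dual: y* = (0, 0, 1.3333).
  dual value b^T y* = 30.6667.
Strong duality: c^T x* = b^T y*. Confirmed.

30.6667


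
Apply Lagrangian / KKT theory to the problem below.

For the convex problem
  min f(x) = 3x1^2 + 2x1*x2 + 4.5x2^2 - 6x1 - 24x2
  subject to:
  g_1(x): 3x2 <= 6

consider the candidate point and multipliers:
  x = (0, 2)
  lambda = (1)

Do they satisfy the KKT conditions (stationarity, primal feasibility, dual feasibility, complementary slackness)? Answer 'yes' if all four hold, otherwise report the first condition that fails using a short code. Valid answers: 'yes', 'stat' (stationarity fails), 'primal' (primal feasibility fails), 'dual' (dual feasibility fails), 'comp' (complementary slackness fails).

Gradient of f: grad f(x) = Q x + c = (-2, -6)
Constraint values g_i(x) = a_i^T x - b_i:
  g_1((0, 2)) = 0
Stationarity residual: grad f(x) + sum_i lambda_i a_i = (-2, -3)
  -> stationarity FAILS
Primal feasibility (all g_i <= 0): OK
Dual feasibility (all lambda_i >= 0): OK
Complementary slackness (lambda_i * g_i(x) = 0 for all i): OK

Verdict: the first failing condition is stationarity -> stat.

stat


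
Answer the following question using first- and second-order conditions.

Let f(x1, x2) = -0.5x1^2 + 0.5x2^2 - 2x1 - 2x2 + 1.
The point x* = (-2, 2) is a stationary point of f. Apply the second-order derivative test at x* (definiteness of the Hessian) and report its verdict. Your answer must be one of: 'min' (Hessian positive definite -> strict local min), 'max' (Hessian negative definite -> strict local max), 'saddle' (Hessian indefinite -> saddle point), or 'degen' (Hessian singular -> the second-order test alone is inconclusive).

Compute the Hessian H = grad^2 f:
  H = [[-1, 0], [0, 1]]
Verify stationarity: grad f(x*) = H x* + g = (0, 0).
Eigenvalues of H: -1, 1.
Eigenvalues have mixed signs, so H is indefinite -> x* is a saddle point.

saddle


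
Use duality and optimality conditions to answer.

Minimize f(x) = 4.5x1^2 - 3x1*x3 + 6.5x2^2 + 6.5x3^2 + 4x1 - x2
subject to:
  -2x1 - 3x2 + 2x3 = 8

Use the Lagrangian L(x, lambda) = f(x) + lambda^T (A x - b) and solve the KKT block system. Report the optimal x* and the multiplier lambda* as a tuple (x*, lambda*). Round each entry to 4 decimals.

Form the Lagrangian:
  L(x, lambda) = (1/2) x^T Q x + c^T x + lambda^T (A x - b)
Stationarity (grad_x L = 0): Q x + c + A^T lambda = 0.
Primal feasibility: A x = b.

This gives the KKT block system:
  [ Q   A^T ] [ x     ]   [-c ]
  [ A    0  ] [ lambda ] = [ b ]

Solving the linear system:
  x*      = (-1.561, -1.2683, 0.5366)
  lambda* = (-5.8293)
  f(x*)   = 20.8293

x* = (-1.561, -1.2683, 0.5366), lambda* = (-5.8293)


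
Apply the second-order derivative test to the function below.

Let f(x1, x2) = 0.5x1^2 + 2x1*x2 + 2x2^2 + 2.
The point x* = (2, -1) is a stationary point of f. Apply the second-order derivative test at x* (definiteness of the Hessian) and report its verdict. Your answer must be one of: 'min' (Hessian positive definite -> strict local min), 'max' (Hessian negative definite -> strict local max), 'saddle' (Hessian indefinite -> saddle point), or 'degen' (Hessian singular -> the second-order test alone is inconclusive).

Compute the Hessian H = grad^2 f:
  H = [[1, 2], [2, 4]]
Verify stationarity: grad f(x*) = H x* + g = (0, 0).
Eigenvalues of H: 0, 5.
H has a zero eigenvalue (singular; positive semidefinite but not definite), so H is neither positive definite, negative definite, nor indefinite. The second-order test alone is inconclusive -> degen.
(Indeed, f is constant along the null direction of H through x*, so x* is not a strict local extremum.)

degen


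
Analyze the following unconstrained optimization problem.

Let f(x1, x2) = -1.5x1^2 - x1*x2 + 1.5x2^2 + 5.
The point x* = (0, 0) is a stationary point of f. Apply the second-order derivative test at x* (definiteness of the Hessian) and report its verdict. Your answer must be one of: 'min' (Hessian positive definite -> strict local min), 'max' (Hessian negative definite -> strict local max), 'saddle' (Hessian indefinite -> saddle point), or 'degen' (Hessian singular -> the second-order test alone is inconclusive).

Compute the Hessian H = grad^2 f:
  H = [[-3, -1], [-1, 3]]
Verify stationarity: grad f(x*) = H x* + g = (0, 0).
Eigenvalues of H: -3.1623, 3.1623.
Eigenvalues have mixed signs, so H is indefinite -> x* is a saddle point.

saddle


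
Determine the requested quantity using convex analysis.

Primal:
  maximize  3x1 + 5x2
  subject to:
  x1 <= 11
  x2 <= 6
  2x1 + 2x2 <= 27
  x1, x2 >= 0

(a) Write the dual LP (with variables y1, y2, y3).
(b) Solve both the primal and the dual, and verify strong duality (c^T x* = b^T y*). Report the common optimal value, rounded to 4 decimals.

The standard primal-dual pair for 'max c^T x s.t. A x <= b, x >= 0' is:
  Dual:  min b^T y  s.t.  A^T y >= c,  y >= 0.

So the dual LP is:
  minimize  11y1 + 6y2 + 27y3
  subject to:
    y1 + 2y3 >= 3
    y2 + 2y3 >= 5
    y1, y2, y3 >= 0

Solving the primal: x* = (7.5, 6).
  primal value c^T x* = 52.5.
Solving the dual: y* = (0, 2, 1.5).
  dual value b^T y* = 52.5.
Strong duality: c^T x* = b^T y*. Confirmed.

52.5


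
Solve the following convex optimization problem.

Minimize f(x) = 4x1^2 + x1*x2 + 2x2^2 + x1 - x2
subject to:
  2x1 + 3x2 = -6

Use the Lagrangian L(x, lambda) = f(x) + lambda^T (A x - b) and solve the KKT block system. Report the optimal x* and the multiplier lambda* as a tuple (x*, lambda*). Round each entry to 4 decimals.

Form the Lagrangian:
  L(x, lambda) = (1/2) x^T Q x + c^T x + lambda^T (A x - b)
Stationarity (grad_x L = 0): Q x + c + A^T lambda = 0.
Primal feasibility: A x = b.

This gives the KKT block system:
  [ Q   A^T ] [ x     ]   [-c ]
  [ A    0  ] [ lambda ] = [ b ]

Solving the linear system:
  x*      = (-0.5921, -1.6053)
  lambda* = (2.6711)
  f(x*)   = 8.5197

x* = (-0.5921, -1.6053), lambda* = (2.6711)


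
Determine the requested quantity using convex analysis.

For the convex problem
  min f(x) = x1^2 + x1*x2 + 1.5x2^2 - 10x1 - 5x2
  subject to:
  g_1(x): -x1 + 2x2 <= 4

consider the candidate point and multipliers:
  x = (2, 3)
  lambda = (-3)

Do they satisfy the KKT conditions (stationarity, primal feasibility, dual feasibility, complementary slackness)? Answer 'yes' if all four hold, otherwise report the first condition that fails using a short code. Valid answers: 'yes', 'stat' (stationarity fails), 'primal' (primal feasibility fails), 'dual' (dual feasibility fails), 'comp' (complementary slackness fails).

Gradient of f: grad f(x) = Q x + c = (-3, 6)
Constraint values g_i(x) = a_i^T x - b_i:
  g_1((2, 3)) = 0
Stationarity residual: grad f(x) + sum_i lambda_i a_i = (0, 0)
  -> stationarity OK
Primal feasibility (all g_i <= 0): OK
Dual feasibility (all lambda_i >= 0): FAILS
Complementary slackness (lambda_i * g_i(x) = 0 for all i): OK

Verdict: the first failing condition is dual_feasibility -> dual.

dual


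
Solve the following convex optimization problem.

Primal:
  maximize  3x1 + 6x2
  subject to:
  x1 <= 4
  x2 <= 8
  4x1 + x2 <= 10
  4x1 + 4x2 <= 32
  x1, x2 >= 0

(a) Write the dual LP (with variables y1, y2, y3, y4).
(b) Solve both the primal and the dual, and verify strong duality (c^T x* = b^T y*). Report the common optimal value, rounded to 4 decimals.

The standard primal-dual pair for 'max c^T x s.t. A x <= b, x >= 0' is:
  Dual:  min b^T y  s.t.  A^T y >= c,  y >= 0.

So the dual LP is:
  minimize  4y1 + 8y2 + 10y3 + 32y4
  subject to:
    y1 + 4y3 + 4y4 >= 3
    y2 + y3 + 4y4 >= 6
    y1, y2, y3, y4 >= 0

Solving the primal: x* = (0, 8).
  primal value c^T x* = 48.
Solving the dual: y* = (0, 3, 0, 0.75).
  dual value b^T y* = 48.
Strong duality: c^T x* = b^T y*. Confirmed.

48


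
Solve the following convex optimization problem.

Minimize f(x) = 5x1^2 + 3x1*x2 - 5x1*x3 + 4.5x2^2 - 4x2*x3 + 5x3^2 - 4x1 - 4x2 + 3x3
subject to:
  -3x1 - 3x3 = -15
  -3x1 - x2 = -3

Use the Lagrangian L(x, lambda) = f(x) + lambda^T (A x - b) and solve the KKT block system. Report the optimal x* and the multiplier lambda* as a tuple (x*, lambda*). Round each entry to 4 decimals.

Form the Lagrangian:
  L(x, lambda) = (1/2) x^T Q x + c^T x + lambda^T (A x - b)
Stationarity (grad_x L = 0): Q x + c + A^T lambda = 0.
Primal feasibility: A x = b.

This gives the KKT block system:
  [ Q   A^T ] [ x     ]   [-c ]
  [ A    0  ] [ lambda ] = [ b ]

Solving the linear system:
  x*      = (1.0145, -0.0435, 3.9855)
  lambda* = (12.6522, -17.2899)
  f(x*)   = 72.9928

x* = (1.0145, -0.0435, 3.9855), lambda* = (12.6522, -17.2899)


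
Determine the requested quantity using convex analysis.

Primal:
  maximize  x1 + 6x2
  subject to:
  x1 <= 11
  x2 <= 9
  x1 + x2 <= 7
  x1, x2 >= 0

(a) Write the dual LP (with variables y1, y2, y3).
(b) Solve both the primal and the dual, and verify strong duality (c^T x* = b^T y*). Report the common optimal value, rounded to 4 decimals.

The standard primal-dual pair for 'max c^T x s.t. A x <= b, x >= 0' is:
  Dual:  min b^T y  s.t.  A^T y >= c,  y >= 0.

So the dual LP is:
  minimize  11y1 + 9y2 + 7y3
  subject to:
    y1 + y3 >= 1
    y2 + y3 >= 6
    y1, y2, y3 >= 0

Solving the primal: x* = (0, 7).
  primal value c^T x* = 42.
Solving the dual: y* = (0, 0, 6).
  dual value b^T y* = 42.
Strong duality: c^T x* = b^T y*. Confirmed.

42


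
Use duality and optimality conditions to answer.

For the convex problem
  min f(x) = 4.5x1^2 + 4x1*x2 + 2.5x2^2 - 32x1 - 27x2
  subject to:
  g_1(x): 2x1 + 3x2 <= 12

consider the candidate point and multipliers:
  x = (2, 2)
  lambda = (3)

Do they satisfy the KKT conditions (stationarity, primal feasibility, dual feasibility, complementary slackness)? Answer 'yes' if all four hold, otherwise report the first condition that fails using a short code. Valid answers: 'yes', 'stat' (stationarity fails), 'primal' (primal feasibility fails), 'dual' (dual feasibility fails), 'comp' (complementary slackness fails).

Gradient of f: grad f(x) = Q x + c = (-6, -9)
Constraint values g_i(x) = a_i^T x - b_i:
  g_1((2, 2)) = -2
Stationarity residual: grad f(x) + sum_i lambda_i a_i = (0, 0)
  -> stationarity OK
Primal feasibility (all g_i <= 0): OK
Dual feasibility (all lambda_i >= 0): OK
Complementary slackness (lambda_i * g_i(x) = 0 for all i): FAILS

Verdict: the first failing condition is complementary_slackness -> comp.

comp


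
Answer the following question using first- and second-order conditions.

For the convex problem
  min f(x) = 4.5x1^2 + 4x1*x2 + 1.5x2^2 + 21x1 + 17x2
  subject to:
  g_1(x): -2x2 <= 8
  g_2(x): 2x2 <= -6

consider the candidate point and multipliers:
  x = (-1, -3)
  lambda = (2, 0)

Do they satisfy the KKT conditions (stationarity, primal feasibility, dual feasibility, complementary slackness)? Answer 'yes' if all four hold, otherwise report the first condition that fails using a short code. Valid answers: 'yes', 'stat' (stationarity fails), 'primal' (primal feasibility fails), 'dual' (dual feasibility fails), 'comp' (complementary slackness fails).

Gradient of f: grad f(x) = Q x + c = (0, 4)
Constraint values g_i(x) = a_i^T x - b_i:
  g_1((-1, -3)) = -2
  g_2((-1, -3)) = 0
Stationarity residual: grad f(x) + sum_i lambda_i a_i = (0, 0)
  -> stationarity OK
Primal feasibility (all g_i <= 0): OK
Dual feasibility (all lambda_i >= 0): OK
Complementary slackness (lambda_i * g_i(x) = 0 for all i): FAILS

Verdict: the first failing condition is complementary_slackness -> comp.

comp


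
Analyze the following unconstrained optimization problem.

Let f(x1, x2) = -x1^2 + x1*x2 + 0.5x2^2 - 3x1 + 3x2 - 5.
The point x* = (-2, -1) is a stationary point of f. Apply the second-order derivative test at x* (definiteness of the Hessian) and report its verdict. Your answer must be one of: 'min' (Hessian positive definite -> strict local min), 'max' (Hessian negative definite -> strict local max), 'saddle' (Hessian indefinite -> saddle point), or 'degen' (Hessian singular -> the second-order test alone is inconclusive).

Compute the Hessian H = grad^2 f:
  H = [[-2, 1], [1, 1]]
Verify stationarity: grad f(x*) = H x* + g = (0, 0).
Eigenvalues of H: -2.3028, 1.3028.
Eigenvalues have mixed signs, so H is indefinite -> x* is a saddle point.

saddle


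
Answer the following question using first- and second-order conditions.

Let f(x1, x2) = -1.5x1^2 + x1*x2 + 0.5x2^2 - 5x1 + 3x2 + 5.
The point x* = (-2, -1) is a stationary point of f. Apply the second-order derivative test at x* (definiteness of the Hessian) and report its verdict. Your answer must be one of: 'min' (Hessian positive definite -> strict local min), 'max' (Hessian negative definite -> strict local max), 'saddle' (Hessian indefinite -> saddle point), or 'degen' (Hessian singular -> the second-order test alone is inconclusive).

Compute the Hessian H = grad^2 f:
  H = [[-3, 1], [1, 1]]
Verify stationarity: grad f(x*) = H x* + g = (0, 0).
Eigenvalues of H: -3.2361, 1.2361.
Eigenvalues have mixed signs, so H is indefinite -> x* is a saddle point.

saddle


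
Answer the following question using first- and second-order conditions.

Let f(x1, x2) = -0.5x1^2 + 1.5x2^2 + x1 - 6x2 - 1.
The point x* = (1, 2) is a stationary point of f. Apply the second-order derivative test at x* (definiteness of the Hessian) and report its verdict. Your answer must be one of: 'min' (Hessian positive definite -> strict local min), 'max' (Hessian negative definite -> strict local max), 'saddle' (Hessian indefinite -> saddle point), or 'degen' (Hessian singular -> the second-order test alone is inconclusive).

Compute the Hessian H = grad^2 f:
  H = [[-1, 0], [0, 3]]
Verify stationarity: grad f(x*) = H x* + g = (0, 0).
Eigenvalues of H: -1, 3.
Eigenvalues have mixed signs, so H is indefinite -> x* is a saddle point.

saddle


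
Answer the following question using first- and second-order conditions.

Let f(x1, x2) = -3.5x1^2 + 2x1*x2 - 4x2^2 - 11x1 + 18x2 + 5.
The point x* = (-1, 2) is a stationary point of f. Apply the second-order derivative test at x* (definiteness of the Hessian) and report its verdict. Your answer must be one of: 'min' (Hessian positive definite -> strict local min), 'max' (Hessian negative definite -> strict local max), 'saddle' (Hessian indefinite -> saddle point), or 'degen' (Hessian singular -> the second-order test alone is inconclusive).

Compute the Hessian H = grad^2 f:
  H = [[-7, 2], [2, -8]]
Verify stationarity: grad f(x*) = H x* + g = (0, 0).
Eigenvalues of H: -9.5616, -5.4384.
Both eigenvalues < 0, so H is negative definite -> x* is a strict local max.

max


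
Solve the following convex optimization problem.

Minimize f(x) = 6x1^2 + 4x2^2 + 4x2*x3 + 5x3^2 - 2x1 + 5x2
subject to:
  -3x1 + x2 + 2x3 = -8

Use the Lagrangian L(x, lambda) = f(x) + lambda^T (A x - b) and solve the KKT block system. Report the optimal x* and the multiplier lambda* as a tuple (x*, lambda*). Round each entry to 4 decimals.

Form the Lagrangian:
  L(x, lambda) = (1/2) x^T Q x + c^T x + lambda^T (A x - b)
Stationarity (grad_x L = 0): Q x + c + A^T lambda = 0.
Primal feasibility: A x = b.

This gives the KKT block system:
  [ Q   A^T ] [ x     ]   [-c ]
  [ A    0  ] [ lambda ] = [ b ]

Solving the linear system:
  x*      = (1.7545, -0.9797, -0.8784)
  lambda* = (6.3514)
  f(x*)   = 21.2016

x* = (1.7545, -0.9797, -0.8784), lambda* = (6.3514)


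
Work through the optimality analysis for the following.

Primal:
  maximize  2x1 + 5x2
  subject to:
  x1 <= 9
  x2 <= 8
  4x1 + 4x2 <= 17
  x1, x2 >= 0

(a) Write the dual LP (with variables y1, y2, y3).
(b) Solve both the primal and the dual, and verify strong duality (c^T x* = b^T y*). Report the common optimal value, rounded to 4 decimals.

The standard primal-dual pair for 'max c^T x s.t. A x <= b, x >= 0' is:
  Dual:  min b^T y  s.t.  A^T y >= c,  y >= 0.

So the dual LP is:
  minimize  9y1 + 8y2 + 17y3
  subject to:
    y1 + 4y3 >= 2
    y2 + 4y3 >= 5
    y1, y2, y3 >= 0

Solving the primal: x* = (0, 4.25).
  primal value c^T x* = 21.25.
Solving the dual: y* = (0, 0, 1.25).
  dual value b^T y* = 21.25.
Strong duality: c^T x* = b^T y*. Confirmed.

21.25


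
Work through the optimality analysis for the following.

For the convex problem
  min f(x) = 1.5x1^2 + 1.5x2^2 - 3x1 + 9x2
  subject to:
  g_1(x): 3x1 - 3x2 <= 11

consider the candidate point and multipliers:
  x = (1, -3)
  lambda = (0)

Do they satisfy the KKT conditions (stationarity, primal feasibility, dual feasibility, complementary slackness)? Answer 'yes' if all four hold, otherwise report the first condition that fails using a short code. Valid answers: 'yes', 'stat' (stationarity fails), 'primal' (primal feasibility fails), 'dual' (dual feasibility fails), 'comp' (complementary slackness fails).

Gradient of f: grad f(x) = Q x + c = (0, 0)
Constraint values g_i(x) = a_i^T x - b_i:
  g_1((1, -3)) = 1
Stationarity residual: grad f(x) + sum_i lambda_i a_i = (0, 0)
  -> stationarity OK
Primal feasibility (all g_i <= 0): FAILS
Dual feasibility (all lambda_i >= 0): OK
Complementary slackness (lambda_i * g_i(x) = 0 for all i): OK

Verdict: the first failing condition is primal_feasibility -> primal.

primal


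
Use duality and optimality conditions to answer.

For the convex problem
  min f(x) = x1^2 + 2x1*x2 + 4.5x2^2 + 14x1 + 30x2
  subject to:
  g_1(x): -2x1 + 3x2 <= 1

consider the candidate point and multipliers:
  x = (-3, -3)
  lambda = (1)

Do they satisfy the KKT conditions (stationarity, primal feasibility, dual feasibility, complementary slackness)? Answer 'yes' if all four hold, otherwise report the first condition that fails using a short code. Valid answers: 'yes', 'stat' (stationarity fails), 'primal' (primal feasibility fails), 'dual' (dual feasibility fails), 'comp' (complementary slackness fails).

Gradient of f: grad f(x) = Q x + c = (2, -3)
Constraint values g_i(x) = a_i^T x - b_i:
  g_1((-3, -3)) = -4
Stationarity residual: grad f(x) + sum_i lambda_i a_i = (0, 0)
  -> stationarity OK
Primal feasibility (all g_i <= 0): OK
Dual feasibility (all lambda_i >= 0): OK
Complementary slackness (lambda_i * g_i(x) = 0 for all i): FAILS

Verdict: the first failing condition is complementary_slackness -> comp.

comp


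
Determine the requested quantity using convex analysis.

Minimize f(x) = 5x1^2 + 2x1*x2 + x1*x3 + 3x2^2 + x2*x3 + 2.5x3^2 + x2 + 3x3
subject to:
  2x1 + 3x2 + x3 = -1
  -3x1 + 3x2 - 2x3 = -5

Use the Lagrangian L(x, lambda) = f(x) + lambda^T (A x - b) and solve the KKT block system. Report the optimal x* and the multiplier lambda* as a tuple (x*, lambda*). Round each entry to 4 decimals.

Form the Lagrangian:
  L(x, lambda) = (1/2) x^T Q x + c^T x + lambda^T (A x - b)
Stationarity (grad_x L = 0): Q x + c + A^T lambda = 0.
Primal feasibility: A x = b.

This gives the KKT block system:
  [ Q   A^T ] [ x     ]   [-c ]
  [ A    0  ] [ lambda ] = [ b ]

Solving the linear system:
  x*      = (0.7189, -0.8577, 0.1351)
  lambda* = (-0.6072, 1.4649)
  f(x*)   = 3.1324

x* = (0.7189, -0.8577, 0.1351), lambda* = (-0.6072, 1.4649)


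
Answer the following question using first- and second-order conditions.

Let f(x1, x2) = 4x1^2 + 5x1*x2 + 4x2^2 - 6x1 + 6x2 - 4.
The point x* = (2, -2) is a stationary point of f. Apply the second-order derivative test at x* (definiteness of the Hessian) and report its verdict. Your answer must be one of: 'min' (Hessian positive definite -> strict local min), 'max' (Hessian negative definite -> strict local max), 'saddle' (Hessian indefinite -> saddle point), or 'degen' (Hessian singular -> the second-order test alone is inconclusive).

Compute the Hessian H = grad^2 f:
  H = [[8, 5], [5, 8]]
Verify stationarity: grad f(x*) = H x* + g = (0, 0).
Eigenvalues of H: 3, 13.
Both eigenvalues > 0, so H is positive definite -> x* is a strict local min.

min
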